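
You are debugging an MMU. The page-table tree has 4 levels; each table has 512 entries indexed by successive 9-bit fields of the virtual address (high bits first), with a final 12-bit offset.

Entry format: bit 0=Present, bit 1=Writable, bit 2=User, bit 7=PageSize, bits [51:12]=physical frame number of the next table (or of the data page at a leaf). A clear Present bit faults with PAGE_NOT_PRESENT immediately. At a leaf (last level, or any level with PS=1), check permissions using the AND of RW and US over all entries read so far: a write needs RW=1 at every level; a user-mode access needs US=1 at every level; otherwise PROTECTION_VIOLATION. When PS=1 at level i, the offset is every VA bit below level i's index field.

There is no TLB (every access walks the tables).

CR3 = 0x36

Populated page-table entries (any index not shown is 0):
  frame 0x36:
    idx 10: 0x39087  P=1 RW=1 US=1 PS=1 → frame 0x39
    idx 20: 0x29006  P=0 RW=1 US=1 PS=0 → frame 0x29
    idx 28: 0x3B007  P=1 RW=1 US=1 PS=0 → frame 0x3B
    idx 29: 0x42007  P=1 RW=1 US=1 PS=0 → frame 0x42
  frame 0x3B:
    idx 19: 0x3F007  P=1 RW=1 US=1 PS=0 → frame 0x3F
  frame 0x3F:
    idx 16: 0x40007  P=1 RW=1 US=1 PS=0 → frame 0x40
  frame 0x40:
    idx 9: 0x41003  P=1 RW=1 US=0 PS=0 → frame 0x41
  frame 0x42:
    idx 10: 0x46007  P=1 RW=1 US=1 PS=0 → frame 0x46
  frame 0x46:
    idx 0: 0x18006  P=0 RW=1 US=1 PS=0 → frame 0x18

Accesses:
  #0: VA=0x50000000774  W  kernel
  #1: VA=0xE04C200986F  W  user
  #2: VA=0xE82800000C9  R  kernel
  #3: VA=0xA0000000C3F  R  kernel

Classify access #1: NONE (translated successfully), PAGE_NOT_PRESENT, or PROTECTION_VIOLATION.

Per-access translation:
#0 VA=0x50000000774 (w,kernel):
  L0 @0x36[10] → 0x39087  P=1,RW=1,US=1,PS=1
  ⇒ phys 0x39774 (huge @L0)  [1 reads]
#1 VA=0xE04C200986F (w,user):
  L0 @0x36[28] → 0x3B007  P=1,RW=1,US=1,PS=0
  L1 @0x3B[19] → 0x3F007  P=1,RW=1,US=1,PS=0
  L2 @0x3F[16] → 0x40007  P=1,RW=1,US=1,PS=0
  L3 @0x40[9] → 0x41003  P=1,RW=1,US=0,PS=0
  → PROTECTION_VIOLATION  (4 entries read)
#2 VA=0xE82800000C9 (r,kernel):
  L0 @0x36[29] → 0x42007  P=1,RW=1,US=1,PS=0
  L1 @0x42[10] → 0x46007  P=1,RW=1,US=1,PS=0
  L2 @0x46[0] → 0x18006  P=0,RW=1,US=1,PS=0
  → PAGE_NOT_PRESENT  (3 entries read)
#3 VA=0xA0000000C3F (r,kernel):
  L0 @0x36[20] → 0x29006  P=0,RW=1,US=1,PS=0
  → PAGE_NOT_PRESENT  (1 entries read)

Access #1 fault: PROTECTION_VIOLATION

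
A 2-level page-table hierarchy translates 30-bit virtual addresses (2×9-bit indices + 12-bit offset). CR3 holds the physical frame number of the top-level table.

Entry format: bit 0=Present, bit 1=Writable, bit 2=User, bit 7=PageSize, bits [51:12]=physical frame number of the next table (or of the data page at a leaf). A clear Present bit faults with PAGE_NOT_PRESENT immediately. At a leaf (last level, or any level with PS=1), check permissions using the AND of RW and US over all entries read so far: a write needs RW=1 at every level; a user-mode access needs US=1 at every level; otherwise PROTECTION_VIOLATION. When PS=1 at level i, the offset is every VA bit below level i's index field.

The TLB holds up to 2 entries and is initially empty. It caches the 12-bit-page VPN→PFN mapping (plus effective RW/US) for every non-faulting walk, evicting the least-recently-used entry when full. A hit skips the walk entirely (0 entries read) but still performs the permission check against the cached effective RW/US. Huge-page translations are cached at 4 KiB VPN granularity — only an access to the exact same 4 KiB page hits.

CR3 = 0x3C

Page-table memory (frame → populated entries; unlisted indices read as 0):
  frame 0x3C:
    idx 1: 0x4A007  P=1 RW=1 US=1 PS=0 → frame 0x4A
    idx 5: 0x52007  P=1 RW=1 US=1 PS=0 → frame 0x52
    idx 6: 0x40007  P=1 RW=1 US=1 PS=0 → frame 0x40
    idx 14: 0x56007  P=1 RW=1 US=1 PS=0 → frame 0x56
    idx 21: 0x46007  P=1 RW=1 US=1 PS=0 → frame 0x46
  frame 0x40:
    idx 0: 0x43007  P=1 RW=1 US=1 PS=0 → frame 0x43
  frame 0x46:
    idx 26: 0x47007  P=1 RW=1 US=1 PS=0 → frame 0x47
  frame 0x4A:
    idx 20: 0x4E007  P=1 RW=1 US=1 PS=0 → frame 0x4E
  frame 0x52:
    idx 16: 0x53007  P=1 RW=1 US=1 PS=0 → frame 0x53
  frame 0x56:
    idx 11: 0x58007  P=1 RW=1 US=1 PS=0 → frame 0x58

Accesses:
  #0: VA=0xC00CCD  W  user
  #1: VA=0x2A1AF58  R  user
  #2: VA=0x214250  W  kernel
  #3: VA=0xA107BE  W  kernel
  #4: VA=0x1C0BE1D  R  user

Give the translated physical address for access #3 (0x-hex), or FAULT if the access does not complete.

Per-access translation:
#0 VA=0xC00CCD (w,user):
  L0 @0x3C[6] → 0x40007  P=1,RW=1,US=1,PS=0
  L1 @0x40[0] → 0x43007  P=1,RW=1,US=1,PS=0
  → PA=0x43CCD  (2 entries read)
#1 VA=0x2A1AF58 (r,user):
  L0 @0x3C[21] → 0x46007  P=1,RW=1,US=1,PS=0
  L1 @0x46[26] → 0x47007  P=1,RW=1,US=1,PS=0
  → PA=0x47F58  (2 entries read)
#2 VA=0x214250 (w,kernel):
  L0 @0x3C[1] → 0x4A007  P=1,RW=1,US=1,PS=0
  L1 @0x4A[20] → 0x4E007  P=1,RW=1,US=1,PS=0
  → PA=0x4E250  (2 entries read)
#3 VA=0xA107BE (w,kernel):
  L0 @0x3C[5] → 0x52007  P=1,RW=1,US=1,PS=0
  L1 @0x52[16] → 0x53007  P=1,RW=1,US=1,PS=0
  → PA=0x537BE  (2 entries read)
#4 VA=0x1C0BE1D (r,user):
  L0 @0x3C[14] → 0x56007  P=1,RW=1,US=1,PS=0
  L1 @0x56[11] → 0x58007  P=1,RW=1,US=1,PS=0
  → PA=0x58E1D  (2 entries read)

Access #3 PA: 0x537BE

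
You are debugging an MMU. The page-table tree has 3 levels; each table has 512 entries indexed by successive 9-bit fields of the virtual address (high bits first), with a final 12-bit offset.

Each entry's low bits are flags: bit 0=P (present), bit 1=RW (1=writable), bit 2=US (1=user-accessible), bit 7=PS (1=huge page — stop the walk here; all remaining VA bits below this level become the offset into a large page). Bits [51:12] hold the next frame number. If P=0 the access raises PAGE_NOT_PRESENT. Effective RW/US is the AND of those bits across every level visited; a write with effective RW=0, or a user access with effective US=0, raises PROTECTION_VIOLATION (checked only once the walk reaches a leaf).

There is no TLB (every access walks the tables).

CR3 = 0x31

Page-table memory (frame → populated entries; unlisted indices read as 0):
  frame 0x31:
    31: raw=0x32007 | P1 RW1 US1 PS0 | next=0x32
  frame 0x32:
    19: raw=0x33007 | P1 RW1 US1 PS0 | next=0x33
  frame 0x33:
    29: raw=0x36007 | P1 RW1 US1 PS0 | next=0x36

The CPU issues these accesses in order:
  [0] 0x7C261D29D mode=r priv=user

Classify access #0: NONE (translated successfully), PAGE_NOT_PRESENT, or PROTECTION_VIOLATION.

Per-access translation:
#0 VA=0x7C261D29D (r,user):
  [0] read 0x31 idx=31: raw=0x32007 flags P=1 W=1 U=1 S=0
  [1] read 0x32 idx=19: raw=0x33007 flags P=1 W=1 U=1 S=0
  [2] read 0x33 idx=29: raw=0x36007 flags P=1 W=1 U=1 S=0
  → PA=0x3629D  (3 entries read)

Access #0 fault: NONE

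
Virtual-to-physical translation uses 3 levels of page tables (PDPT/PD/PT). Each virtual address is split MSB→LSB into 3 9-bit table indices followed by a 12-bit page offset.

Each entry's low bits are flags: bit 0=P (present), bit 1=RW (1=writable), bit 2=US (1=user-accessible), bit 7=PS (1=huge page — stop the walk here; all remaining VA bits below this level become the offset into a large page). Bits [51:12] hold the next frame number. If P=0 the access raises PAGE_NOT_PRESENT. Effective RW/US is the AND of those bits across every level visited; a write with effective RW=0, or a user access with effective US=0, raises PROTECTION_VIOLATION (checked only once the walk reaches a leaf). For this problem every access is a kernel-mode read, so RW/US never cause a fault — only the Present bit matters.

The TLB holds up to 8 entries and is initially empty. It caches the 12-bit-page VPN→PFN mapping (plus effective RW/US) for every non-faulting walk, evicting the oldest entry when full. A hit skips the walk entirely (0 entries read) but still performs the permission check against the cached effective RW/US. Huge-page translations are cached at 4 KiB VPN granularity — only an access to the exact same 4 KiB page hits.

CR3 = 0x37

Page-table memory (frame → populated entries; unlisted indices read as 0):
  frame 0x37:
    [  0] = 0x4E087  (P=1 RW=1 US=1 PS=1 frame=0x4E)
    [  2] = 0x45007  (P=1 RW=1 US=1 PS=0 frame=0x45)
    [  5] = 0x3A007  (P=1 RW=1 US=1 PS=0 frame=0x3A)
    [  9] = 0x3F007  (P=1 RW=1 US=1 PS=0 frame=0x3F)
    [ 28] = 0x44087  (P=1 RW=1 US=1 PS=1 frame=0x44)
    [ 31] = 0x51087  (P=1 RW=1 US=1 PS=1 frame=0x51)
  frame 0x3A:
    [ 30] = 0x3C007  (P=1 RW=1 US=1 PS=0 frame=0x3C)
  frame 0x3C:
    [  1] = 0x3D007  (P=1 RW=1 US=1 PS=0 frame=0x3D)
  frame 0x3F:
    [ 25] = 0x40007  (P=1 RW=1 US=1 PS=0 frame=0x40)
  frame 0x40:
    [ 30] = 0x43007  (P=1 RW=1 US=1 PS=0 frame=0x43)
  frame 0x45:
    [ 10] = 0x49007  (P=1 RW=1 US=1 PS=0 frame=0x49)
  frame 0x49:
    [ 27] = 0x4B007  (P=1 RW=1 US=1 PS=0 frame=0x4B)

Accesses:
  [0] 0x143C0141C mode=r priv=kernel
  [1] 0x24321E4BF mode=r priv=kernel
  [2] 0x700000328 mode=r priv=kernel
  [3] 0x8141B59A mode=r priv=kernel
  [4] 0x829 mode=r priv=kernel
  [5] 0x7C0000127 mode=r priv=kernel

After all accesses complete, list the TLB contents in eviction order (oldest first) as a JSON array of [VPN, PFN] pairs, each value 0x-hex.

Walk each access:
#0 VA=0x143C0141C (r,kernel):
  L0 @0x37[5] → 0x3A007  P=1,RW=1,US=1,PS=0
  L1 @0x3A[30] → 0x3C007  P=1,RW=1,US=1,PS=0
  L2 @0x3C[1] → 0x3D007  P=1,RW=1,US=1,PS=0
  ✓ 0x3D41C  — 3 lookups
#1 VA=0x24321E4BF (r,kernel):
  L0 @0x37[9] → 0x3F007  P=1,RW=1,US=1,PS=0
  L1 @0x3F[25] → 0x40007  P=1,RW=1,US=1,PS=0
  L2 @0x40[30] → 0x43007  P=1,RW=1,US=1,PS=0
  ✓ 0x434BF  — 3 lookups
#2 VA=0x700000328 (r,kernel):
  L0 @0x37[28] → 0x44087  P=1,RW=1,US=1,PS=1
  ✓ 0x44328 (huge @L0)  — 1 lookups
#3 VA=0x8141B59A (r,kernel):
  L0 @0x37[2] → 0x45007  P=1,RW=1,US=1,PS=0
  L1 @0x45[10] → 0x49007  P=1,RW=1,US=1,PS=0
  L2 @0x49[27] → 0x4B007  P=1,RW=1,US=1,PS=0
  ✓ 0x4B59A  — 3 lookups
#4 VA=0x829 (r,kernel):
  L0 @0x37[0] → 0x4E087  P=1,RW=1,US=1,PS=1
  ✓ 0x4E829 (huge @L0)  — 1 lookups
#5 VA=0x7C0000127 (r,kernel):
  L0 @0x37[31] → 0x51087  P=1,RW=1,US=1,PS=1
  ✓ 0x51127 (huge @L0)  — 1 lookups

TLB: [["0x143C01", "0x3D"], ["0x24321E", "0x43"], ["0x700000", "0x44"], ["0x8141B", "0x4B"], ["0x0", "0x4E"], ["0x7C0000", "0x51"]]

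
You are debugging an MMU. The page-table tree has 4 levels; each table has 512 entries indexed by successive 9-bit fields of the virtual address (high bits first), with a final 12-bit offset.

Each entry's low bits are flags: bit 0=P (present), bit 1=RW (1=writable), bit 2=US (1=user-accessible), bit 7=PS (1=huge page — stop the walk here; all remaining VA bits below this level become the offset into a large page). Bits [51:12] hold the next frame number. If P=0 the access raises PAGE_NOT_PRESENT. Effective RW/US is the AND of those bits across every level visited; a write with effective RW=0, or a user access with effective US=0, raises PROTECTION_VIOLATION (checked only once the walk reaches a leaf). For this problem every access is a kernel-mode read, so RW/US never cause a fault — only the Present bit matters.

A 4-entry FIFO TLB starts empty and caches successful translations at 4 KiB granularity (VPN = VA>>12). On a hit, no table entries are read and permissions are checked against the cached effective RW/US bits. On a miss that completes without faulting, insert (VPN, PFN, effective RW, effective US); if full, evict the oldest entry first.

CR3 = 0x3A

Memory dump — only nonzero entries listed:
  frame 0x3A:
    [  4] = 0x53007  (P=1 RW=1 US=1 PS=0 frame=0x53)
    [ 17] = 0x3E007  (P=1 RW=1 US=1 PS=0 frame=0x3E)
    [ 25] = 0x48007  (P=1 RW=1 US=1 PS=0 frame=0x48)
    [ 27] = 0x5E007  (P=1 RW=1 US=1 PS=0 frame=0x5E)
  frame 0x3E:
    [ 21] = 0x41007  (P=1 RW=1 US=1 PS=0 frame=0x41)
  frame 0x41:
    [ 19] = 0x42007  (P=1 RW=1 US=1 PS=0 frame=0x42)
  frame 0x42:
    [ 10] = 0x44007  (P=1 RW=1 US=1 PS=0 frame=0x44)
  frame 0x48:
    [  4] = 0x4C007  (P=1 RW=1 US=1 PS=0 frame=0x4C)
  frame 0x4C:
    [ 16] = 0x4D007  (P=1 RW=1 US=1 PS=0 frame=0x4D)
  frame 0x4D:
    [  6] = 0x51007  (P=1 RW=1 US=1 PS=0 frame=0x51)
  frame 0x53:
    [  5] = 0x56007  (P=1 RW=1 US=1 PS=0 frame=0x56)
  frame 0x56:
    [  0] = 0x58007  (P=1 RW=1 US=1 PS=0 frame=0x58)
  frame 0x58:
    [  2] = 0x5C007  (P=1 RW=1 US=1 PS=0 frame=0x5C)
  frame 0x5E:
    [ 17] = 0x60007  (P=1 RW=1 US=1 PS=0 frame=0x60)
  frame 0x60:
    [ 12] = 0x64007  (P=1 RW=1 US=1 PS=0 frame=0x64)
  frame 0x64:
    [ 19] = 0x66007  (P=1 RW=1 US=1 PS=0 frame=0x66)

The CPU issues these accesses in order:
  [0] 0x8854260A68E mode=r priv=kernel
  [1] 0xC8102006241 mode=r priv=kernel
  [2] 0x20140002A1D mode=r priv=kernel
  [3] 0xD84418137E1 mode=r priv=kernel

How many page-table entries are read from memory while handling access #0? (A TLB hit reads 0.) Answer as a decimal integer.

Walk each access:
#0 VA=0x8854260A68E (r,kernel):
  lvl0: tbl 0x3A, slot 17 ⇒ 0x3E007 (P1/RW1/US1/PS0)
  lvl1: tbl 0x3E, slot 21 ⇒ 0x41007 (P1/RW1/US1/PS0)
  lvl2: tbl 0x41, slot 19 ⇒ 0x42007 (P1/RW1/US1/PS0)
  lvl3: tbl 0x42, slot 10 ⇒ 0x44007 (P1/RW1/US1/PS0)
  → PA=0x4468E  (4 entries read)
#1 VA=0xC8102006241 (r,kernel):
  lvl0: tbl 0x3A, slot 25 ⇒ 0x48007 (P1/RW1/US1/PS0)
  lvl1: tbl 0x48, slot 4 ⇒ 0x4C007 (P1/RW1/US1/PS0)
  lvl2: tbl 0x4C, slot 16 ⇒ 0x4D007 (P1/RW1/US1/PS0)
  lvl3: tbl 0x4D, slot 6 ⇒ 0x51007 (P1/RW1/US1/PS0)
  → PA=0x51241  (4 entries read)
#2 VA=0x20140002A1D (r,kernel):
  lvl0: tbl 0x3A, slot 4 ⇒ 0x53007 (P1/RW1/US1/PS0)
  lvl1: tbl 0x53, slot 5 ⇒ 0x56007 (P1/RW1/US1/PS0)
  lvl2: tbl 0x56, slot 0 ⇒ 0x58007 (P1/RW1/US1/PS0)
  lvl3: tbl 0x58, slot 2 ⇒ 0x5C007 (P1/RW1/US1/PS0)
  → PA=0x5CA1D  (4 entries read)
#3 VA=0xD84418137E1 (r,kernel):
  lvl0: tbl 0x3A, slot 27 ⇒ 0x5E007 (P1/RW1/US1/PS0)
  lvl1: tbl 0x5E, slot 17 ⇒ 0x60007 (P1/RW1/US1/PS0)
  lvl2: tbl 0x60, slot 12 ⇒ 0x64007 (P1/RW1/US1/PS0)
  lvl3: tbl 0x64, slot 19 ⇒ 0x66007 (P1/RW1/US1/PS0)
  → PA=0x667E1  (4 entries read)

Entries read for #0: 4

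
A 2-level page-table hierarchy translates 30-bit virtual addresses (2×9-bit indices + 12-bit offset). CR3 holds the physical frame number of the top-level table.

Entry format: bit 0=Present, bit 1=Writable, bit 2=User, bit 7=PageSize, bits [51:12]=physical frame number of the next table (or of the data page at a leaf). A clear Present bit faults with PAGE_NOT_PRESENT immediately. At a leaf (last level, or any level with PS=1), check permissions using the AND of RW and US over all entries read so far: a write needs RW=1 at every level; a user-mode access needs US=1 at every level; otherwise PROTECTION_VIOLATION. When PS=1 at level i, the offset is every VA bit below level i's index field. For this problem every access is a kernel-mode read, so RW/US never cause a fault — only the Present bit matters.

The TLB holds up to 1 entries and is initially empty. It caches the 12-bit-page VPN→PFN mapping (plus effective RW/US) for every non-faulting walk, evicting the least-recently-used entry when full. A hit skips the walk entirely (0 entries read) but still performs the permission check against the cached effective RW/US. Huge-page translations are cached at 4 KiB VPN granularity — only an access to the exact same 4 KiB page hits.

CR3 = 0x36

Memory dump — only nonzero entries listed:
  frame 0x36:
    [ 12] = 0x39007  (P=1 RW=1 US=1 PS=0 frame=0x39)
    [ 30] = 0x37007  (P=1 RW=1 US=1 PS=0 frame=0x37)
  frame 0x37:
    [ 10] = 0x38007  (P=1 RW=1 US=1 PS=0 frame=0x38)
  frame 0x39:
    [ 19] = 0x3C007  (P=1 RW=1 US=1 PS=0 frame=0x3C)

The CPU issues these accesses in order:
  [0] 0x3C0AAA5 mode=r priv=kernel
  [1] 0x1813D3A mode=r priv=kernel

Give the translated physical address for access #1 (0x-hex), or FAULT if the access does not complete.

Trace:
#0 VA=0x3C0AAA5 (r,kernel):
  L0 @0x36[30] → 0x37007  P=1,RW=1,US=1,PS=0
  L1 @0x37[10] → 0x38007  P=1,RW=1,US=1,PS=0
  → PA=0x38AA5  (2 entries read)
#1 VA=0x1813D3A (r,kernel):
  L0 @0x36[12] → 0x39007  P=1,RW=1,US=1,PS=0
  L1 @0x39[19] → 0x3C007  P=1,RW=1,US=1,PS=0
  → PA=0x3CD3A  (2 entries read)

Access #1 PA: 0x3CD3A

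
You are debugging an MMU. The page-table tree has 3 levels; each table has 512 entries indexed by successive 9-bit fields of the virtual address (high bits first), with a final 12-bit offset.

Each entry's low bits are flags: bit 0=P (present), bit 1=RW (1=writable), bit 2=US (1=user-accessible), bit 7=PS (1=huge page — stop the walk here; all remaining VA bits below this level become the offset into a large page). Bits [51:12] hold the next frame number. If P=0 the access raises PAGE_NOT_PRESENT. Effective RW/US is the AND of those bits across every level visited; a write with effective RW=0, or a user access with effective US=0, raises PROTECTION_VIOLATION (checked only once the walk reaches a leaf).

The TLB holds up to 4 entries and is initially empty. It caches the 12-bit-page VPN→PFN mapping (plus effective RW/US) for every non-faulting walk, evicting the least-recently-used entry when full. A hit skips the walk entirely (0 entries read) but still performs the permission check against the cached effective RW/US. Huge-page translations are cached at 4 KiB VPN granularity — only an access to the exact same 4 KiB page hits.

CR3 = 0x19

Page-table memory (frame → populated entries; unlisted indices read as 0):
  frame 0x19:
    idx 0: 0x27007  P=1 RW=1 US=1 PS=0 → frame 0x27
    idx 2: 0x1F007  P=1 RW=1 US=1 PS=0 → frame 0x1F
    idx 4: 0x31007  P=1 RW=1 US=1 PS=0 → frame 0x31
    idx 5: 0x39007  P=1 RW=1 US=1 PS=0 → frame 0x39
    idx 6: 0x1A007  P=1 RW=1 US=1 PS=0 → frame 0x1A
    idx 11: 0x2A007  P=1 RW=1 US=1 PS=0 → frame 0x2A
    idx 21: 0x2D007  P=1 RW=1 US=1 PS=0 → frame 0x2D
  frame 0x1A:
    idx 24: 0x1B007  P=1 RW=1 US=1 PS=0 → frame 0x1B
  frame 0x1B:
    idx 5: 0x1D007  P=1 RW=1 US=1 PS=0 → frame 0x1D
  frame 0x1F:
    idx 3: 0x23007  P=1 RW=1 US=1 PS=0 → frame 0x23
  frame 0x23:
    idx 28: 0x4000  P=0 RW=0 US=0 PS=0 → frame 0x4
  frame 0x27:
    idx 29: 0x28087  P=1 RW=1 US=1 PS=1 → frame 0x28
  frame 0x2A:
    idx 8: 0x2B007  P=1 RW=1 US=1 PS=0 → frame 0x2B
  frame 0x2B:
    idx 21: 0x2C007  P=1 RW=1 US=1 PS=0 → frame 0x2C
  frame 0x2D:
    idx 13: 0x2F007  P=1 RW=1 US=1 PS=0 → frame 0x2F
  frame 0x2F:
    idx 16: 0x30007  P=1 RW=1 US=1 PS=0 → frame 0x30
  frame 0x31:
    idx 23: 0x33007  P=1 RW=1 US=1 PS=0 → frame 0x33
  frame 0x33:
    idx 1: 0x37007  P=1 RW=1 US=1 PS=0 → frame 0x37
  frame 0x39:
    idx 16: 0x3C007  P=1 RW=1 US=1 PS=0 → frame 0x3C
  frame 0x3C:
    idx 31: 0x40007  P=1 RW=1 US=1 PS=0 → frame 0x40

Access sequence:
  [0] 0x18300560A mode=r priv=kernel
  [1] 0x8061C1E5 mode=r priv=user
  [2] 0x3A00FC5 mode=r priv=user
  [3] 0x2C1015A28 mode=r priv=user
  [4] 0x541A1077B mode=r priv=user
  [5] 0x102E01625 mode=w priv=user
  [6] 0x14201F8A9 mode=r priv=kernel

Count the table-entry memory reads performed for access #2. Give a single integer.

Walk each access:
#0 VA=0x18300560A (r,kernel):
  [0] read 0x19 idx=6: raw=0x1A007 flags P=1 W=1 U=1 S=0
  [1] read 0x1A idx=24: raw=0x1B007 flags P=1 W=1 U=1 S=0
  [2] read 0x1B idx=5: raw=0x1D007 flags P=1 W=1 U=1 S=0
  ✓ 0x1D60A  — 3 lookups
#1 VA=0x8061C1E5 (r,user):
  [0] read 0x19 idx=2: raw=0x1F007 flags P=1 W=1 U=1 S=0
  [1] read 0x1F idx=3: raw=0x23007 flags P=1 W=1 U=1 S=0
  [2] read 0x23 idx=28: raw=0x4000 flags P=0 W=0 U=0 S=0
  ⇒ fault: PAGE_NOT_PRESENT  — 3 lookups
#2 VA=0x3A00FC5 (r,user):
  [0] read 0x19 idx=0: raw=0x27007 flags P=1 W=1 U=1 S=0
  [1] read 0x27 idx=29: raw=0x28087 flags P=1 W=1 U=1 S=1
  ✓ 0x28FC5 (huge @L1)  — 2 lookups
#3 VA=0x2C1015A28 (r,user):
  [0] read 0x19 idx=11: raw=0x2A007 flags P=1 W=1 U=1 S=0
  [1] read 0x2A idx=8: raw=0x2B007 flags P=1 W=1 U=1 S=0
  [2] read 0x2B idx=21: raw=0x2C007 flags P=1 W=1 U=1 S=0
  ✓ 0x2CA28  — 3 lookups
#4 VA=0x541A1077B (r,user):
  [0] read 0x19 idx=21: raw=0x2D007 flags P=1 W=1 U=1 S=0
  [1] read 0x2D idx=13: raw=0x2F007 flags P=1 W=1 U=1 S=0
  [2] read 0x2F idx=16: raw=0x30007 flags P=1 W=1 U=1 S=0
  ✓ 0x3077B  — 3 lookups
#5 VA=0x102E01625 (w,user):
  [0] read 0x19 idx=4: raw=0x31007 flags P=1 W=1 U=1 S=0
  [1] read 0x31 idx=23: raw=0x33007 flags P=1 W=1 U=1 S=0
  [2] read 0x33 idx=1: raw=0x37007 flags P=1 W=1 U=1 S=0
  ✓ 0x37625  — 3 lookups
#6 VA=0x14201F8A9 (r,kernel):
  [0] read 0x19 idx=5: raw=0x39007 flags P=1 W=1 U=1 S=0
  [1] read 0x39 idx=16: raw=0x3C007 flags P=1 W=1 U=1 S=0
  [2] read 0x3C idx=31: raw=0x40007 flags P=1 W=1 U=1 S=0
  ✓ 0x408A9  — 3 lookups

Entries read for #2: 2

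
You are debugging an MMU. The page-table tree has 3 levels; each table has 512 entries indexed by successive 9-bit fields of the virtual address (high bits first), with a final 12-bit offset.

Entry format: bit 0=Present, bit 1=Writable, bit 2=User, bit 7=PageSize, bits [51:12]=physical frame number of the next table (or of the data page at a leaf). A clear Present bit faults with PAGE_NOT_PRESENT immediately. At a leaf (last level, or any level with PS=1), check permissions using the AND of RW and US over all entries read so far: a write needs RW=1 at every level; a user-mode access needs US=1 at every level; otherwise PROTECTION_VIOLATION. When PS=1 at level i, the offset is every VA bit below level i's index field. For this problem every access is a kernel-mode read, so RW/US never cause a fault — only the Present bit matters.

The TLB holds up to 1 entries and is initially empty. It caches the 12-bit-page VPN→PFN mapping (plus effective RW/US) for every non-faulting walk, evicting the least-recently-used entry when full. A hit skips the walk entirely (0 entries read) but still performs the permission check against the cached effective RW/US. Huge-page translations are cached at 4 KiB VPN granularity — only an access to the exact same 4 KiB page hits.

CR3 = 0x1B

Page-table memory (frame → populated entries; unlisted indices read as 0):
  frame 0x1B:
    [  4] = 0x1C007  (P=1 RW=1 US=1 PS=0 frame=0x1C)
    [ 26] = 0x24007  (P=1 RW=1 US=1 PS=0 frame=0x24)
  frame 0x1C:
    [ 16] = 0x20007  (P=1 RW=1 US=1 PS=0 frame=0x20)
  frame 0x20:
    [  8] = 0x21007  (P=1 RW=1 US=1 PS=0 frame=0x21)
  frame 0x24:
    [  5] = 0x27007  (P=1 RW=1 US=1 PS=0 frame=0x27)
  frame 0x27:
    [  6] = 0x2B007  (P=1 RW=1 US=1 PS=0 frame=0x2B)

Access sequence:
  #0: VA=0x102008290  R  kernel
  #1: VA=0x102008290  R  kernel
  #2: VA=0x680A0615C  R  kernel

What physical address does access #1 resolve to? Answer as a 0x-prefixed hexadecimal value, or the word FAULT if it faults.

Walk each access:
#0 VA=0x102008290 (r,kernel):
  L0: frame=0x1B idx=4 entry=0x1C007 [P=1 RW=1 US=1 PS=0]
  L1: frame=0x1C idx=16 entry=0x20007 [P=1 RW=1 US=1 PS=0]
  L2: frame=0x20 idx=8 entry=0x21007 [P=1 RW=1 US=1 PS=0]
  → PA=0x21290  (3 entries read)
#1 VA=0x102008290 (r,kernel):
  TLB hit vpn=0x102008 → PA=0x21290
#2 VA=0x680A0615C (r,kernel):
  L0: frame=0x1B idx=26 entry=0x24007 [P=1 RW=1 US=1 PS=0]
  L1: frame=0x24 idx=5 entry=0x27007 [P=1 RW=1 US=1 PS=0]
  L2: frame=0x27 idx=6 entry=0x2B007 [P=1 RW=1 US=1 PS=0]
  → PA=0x2B15C  (3 entries read)

Access #1 PA: 0x21290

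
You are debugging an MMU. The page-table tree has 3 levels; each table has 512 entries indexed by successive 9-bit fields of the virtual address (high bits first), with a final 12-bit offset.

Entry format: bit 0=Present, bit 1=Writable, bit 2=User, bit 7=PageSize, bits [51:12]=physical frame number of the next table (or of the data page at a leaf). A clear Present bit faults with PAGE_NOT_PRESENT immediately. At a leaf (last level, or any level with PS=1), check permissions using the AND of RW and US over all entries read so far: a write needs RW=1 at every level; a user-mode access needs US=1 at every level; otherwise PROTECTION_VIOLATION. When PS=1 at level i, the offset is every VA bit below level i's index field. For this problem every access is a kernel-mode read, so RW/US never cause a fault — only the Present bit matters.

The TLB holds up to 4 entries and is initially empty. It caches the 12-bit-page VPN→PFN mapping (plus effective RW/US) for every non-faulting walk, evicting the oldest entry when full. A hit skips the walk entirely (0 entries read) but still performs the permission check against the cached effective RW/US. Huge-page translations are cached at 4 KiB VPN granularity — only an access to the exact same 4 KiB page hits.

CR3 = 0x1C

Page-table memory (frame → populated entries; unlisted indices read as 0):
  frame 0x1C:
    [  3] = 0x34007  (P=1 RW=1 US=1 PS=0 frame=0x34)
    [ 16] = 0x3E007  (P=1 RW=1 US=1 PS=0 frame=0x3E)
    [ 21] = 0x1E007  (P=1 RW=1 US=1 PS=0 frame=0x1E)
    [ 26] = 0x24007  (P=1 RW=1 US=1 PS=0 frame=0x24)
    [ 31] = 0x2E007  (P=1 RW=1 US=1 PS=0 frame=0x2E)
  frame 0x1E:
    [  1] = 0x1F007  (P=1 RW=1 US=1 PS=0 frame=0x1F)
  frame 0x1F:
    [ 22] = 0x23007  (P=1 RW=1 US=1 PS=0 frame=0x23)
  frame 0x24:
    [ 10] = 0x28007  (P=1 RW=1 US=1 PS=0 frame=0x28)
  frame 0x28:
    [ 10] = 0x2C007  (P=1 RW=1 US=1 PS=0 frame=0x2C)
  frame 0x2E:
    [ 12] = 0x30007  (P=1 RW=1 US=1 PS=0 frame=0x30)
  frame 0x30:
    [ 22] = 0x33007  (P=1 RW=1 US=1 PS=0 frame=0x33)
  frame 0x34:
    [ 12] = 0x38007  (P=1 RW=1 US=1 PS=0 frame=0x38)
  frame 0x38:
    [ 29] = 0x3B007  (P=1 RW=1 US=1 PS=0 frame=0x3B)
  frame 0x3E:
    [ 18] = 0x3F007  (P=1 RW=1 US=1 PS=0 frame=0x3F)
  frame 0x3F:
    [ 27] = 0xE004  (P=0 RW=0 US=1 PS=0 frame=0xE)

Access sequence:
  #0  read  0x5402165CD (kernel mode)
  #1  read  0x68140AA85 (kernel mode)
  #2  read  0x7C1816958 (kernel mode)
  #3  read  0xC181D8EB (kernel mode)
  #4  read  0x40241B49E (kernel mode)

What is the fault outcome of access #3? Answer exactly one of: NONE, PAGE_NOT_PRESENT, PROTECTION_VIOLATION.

Walk each access:
#0 VA=0x5402165CD (r,kernel):
  L0: frame=0x1C idx=21 entry=0x1E007 [P=1 RW=1 US=1 PS=0]
  L1: frame=0x1E idx=1 entry=0x1F007 [P=1 RW=1 US=1 PS=0]
  L2: frame=0x1F idx=22 entry=0x23007 [P=1 RW=1 US=1 PS=0]
  ⇒ phys 0x235CD  [3 reads]
#1 VA=0x68140AA85 (r,kernel):
  L0: frame=0x1C idx=26 entry=0x24007 [P=1 RW=1 US=1 PS=0]
  L1: frame=0x24 idx=10 entry=0x28007 [P=1 RW=1 US=1 PS=0]
  L2: frame=0x28 idx=10 entry=0x2C007 [P=1 RW=1 US=1 PS=0]
  ⇒ phys 0x2CA85  [3 reads]
#2 VA=0x7C1816958 (r,kernel):
  L0: frame=0x1C idx=31 entry=0x2E007 [P=1 RW=1 US=1 PS=0]
  L1: frame=0x2E idx=12 entry=0x30007 [P=1 RW=1 US=1 PS=0]
  L2: frame=0x30 idx=22 entry=0x33007 [P=1 RW=1 US=1 PS=0]
  ⇒ phys 0x33958  [3 reads]
#3 VA=0xC181D8EB (r,kernel):
  L0: frame=0x1C idx=3 entry=0x34007 [P=1 RW=1 US=1 PS=0]
  L1: frame=0x34 idx=12 entry=0x38007 [P=1 RW=1 US=1 PS=0]
  L2: frame=0x38 idx=29 entry=0x3B007 [P=1 RW=1 US=1 PS=0]
  ⇒ phys 0x3B8EB  [3 reads]
#4 VA=0x40241B49E (r,kernel):
  L0: frame=0x1C idx=16 entry=0x3E007 [P=1 RW=1 US=1 PS=0]
  L1: frame=0x3E idx=18 entry=0x3F007 [P=1 RW=1 US=1 PS=0]
  L2: frame=0x3F idx=27 entry=0xE004 [P=0 RW=0 US=1 PS=0]
  ✗ PAGE_NOT_PRESENT  [3 reads]

Access #3 fault: NONE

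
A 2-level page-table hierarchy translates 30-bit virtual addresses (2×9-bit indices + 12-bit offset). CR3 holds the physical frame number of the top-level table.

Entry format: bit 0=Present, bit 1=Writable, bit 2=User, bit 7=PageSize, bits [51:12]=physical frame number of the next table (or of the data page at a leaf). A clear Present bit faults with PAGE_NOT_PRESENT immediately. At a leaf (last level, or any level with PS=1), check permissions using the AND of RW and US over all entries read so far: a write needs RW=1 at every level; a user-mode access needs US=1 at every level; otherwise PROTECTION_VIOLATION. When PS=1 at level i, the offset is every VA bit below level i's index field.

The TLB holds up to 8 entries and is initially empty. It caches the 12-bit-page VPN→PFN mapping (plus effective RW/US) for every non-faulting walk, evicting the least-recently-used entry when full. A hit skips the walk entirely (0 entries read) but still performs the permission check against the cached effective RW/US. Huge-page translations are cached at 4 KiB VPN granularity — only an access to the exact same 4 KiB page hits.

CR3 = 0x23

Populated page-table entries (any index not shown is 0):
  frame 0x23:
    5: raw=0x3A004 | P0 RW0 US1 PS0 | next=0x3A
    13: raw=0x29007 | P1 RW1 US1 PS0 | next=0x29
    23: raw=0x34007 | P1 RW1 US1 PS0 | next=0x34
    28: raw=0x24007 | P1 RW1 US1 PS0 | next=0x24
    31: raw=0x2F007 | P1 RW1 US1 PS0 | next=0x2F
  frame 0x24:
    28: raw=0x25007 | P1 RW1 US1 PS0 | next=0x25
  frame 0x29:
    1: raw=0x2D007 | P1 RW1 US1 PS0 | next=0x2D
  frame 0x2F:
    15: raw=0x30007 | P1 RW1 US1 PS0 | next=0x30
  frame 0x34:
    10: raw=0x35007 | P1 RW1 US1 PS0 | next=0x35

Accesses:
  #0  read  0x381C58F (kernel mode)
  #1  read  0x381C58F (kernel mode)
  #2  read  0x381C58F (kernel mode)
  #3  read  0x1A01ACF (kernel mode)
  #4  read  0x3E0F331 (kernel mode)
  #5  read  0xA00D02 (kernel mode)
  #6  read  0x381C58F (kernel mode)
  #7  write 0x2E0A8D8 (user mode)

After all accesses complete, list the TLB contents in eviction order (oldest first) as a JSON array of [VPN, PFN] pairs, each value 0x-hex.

Trace:
#0 VA=0x381C58F (r,kernel):
  L0: frame=0x23 idx=28 entry=0x24007 [P=1 RW=1 US=1 PS=0]
  L1: frame=0x24 idx=28 entry=0x25007 [P=1 RW=1 US=1 PS=0]
  → PA=0x2558F  (2 entries read)
#1 VA=0x381C58F (r,kernel):
  TLB hit vpn=0x381C → PA=0x2558F
#2 VA=0x381C58F (r,kernel):
  TLB hit vpn=0x381C → PA=0x2558F
#3 VA=0x1A01ACF (r,kernel):
  L0: frame=0x23 idx=13 entry=0x29007 [P=1 RW=1 US=1 PS=0]
  L1: frame=0x29 idx=1 entry=0x2D007 [P=1 RW=1 US=1 PS=0]
  → PA=0x2DACF  (2 entries read)
#4 VA=0x3E0F331 (r,kernel):
  L0: frame=0x23 idx=31 entry=0x2F007 [P=1 RW=1 US=1 PS=0]
  L1: frame=0x2F idx=15 entry=0x30007 [P=1 RW=1 US=1 PS=0]
  → PA=0x30331  (2 entries read)
#5 VA=0xA00D02 (r,kernel):
  L0: frame=0x23 idx=5 entry=0x3A004 [P=0 RW=0 US=1 PS=0]
  ⇒ fault: PAGE_NOT_PRESENT  — 1 lookups
#6 VA=0x381C58F (r,kernel):
  TLB hit vpn=0x381C → PA=0x2558F
#7 VA=0x2E0A8D8 (w,user):
  L0: frame=0x23 idx=23 entry=0x34007 [P=1 RW=1 US=1 PS=0]
  L1: frame=0x34 idx=10 entry=0x35007 [P=1 RW=1 US=1 PS=0]
  → PA=0x358D8  (2 entries read)

TLB: [["0x1A01", "0x2D"], ["0x3E0F", "0x30"], ["0x381C", "0x25"], ["0x2E0A", "0x35"]]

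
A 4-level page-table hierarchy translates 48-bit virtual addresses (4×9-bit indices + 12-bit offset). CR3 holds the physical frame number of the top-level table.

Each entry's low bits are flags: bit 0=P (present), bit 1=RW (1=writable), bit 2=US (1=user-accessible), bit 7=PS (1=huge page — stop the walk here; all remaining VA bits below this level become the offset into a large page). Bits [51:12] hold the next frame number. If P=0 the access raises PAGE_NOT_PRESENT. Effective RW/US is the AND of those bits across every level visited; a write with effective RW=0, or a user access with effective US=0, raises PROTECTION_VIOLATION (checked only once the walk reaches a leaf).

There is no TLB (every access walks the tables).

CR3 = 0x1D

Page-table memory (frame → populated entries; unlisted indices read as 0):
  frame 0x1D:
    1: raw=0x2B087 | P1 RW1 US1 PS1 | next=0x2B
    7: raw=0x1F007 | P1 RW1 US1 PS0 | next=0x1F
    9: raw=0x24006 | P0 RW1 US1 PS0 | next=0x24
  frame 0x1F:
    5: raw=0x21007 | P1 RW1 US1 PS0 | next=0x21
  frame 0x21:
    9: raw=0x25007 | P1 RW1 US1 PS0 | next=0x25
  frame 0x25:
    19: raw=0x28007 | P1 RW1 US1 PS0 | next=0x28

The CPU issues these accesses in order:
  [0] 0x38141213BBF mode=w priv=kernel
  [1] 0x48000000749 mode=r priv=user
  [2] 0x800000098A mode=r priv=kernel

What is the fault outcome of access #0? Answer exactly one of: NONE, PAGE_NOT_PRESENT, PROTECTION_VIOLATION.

Walk each access:
#0 VA=0x38141213BBF (w,kernel):
  [0] read 0x1D idx=7: raw=0x1F007 flags P=1 W=1 U=1 S=0
  [1] read 0x1F idx=5: raw=0x21007 flags P=1 W=1 U=1 S=0
  [2] read 0x21 idx=9: raw=0x25007 flags P=1 W=1 U=1 S=0
  [3] read 0x25 idx=19: raw=0x28007 flags P=1 W=1 U=1 S=0
  ✓ 0x28BBF  — 4 lookups
#1 VA=0x48000000749 (r,user):
  [0] read 0x1D idx=9: raw=0x24006 flags P=0 W=1 U=1 S=0
  ⇒ fault: PAGE_NOT_PRESENT  — 1 lookups
#2 VA=0x800000098A (r,kernel):
  [0] read 0x1D idx=1: raw=0x2B087 flags P=1 W=1 U=1 S=1
  ✓ 0x2B98A (huge @L0)  — 1 lookups

Access #0 fault: NONE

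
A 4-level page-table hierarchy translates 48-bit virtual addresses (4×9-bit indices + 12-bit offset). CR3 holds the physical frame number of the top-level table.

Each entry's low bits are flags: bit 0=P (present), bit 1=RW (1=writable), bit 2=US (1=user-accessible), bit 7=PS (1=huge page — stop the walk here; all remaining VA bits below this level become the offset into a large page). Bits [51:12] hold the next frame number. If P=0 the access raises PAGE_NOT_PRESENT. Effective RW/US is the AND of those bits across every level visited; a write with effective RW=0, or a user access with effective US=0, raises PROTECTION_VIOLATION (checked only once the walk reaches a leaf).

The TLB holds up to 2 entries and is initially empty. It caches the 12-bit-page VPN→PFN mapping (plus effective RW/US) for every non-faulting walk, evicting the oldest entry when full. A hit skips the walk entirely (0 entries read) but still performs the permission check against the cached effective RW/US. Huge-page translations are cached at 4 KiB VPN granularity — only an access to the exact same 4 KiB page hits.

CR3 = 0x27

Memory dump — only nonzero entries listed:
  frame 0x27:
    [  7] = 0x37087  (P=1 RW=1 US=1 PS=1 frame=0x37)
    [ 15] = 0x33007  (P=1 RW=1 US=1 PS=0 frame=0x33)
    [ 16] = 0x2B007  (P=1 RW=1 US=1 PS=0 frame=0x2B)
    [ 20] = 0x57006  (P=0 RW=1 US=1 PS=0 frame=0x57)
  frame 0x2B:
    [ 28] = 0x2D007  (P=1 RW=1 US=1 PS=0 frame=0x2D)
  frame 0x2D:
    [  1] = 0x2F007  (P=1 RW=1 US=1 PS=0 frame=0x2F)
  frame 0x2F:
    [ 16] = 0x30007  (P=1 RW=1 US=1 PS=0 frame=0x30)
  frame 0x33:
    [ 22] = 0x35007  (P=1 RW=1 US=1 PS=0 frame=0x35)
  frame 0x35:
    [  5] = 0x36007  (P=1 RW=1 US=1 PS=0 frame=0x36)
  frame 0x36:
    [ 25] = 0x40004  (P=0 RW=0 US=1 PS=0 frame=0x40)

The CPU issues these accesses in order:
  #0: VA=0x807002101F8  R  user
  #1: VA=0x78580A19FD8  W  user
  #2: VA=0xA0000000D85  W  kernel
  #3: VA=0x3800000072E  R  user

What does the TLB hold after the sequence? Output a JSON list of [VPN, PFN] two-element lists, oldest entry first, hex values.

Per-access translation:
#0 VA=0x807002101F8 (r,user):
  L0: frame=0x27 idx=16 entry=0x2B007 [P=1 RW=1 US=1 PS=0]
  L1: frame=0x2B idx=28 entry=0x2D007 [P=1 RW=1 US=1 PS=0]
  L2: frame=0x2D idx=1 entry=0x2F007 [P=1 RW=1 US=1 PS=0]
  L3: frame=0x2F idx=16 entry=0x30007 [P=1 RW=1 US=1 PS=0]
  ✓ 0x301F8  — 4 lookups
#1 VA=0x78580A19FD8 (w,user):
  L0: frame=0x27 idx=15 entry=0x33007 [P=1 RW=1 US=1 PS=0]
  L1: frame=0x33 idx=22 entry=0x35007 [P=1 RW=1 US=1 PS=0]
  L2: frame=0x35 idx=5 entry=0x36007 [P=1 RW=1 US=1 PS=0]
  L3: frame=0x36 idx=25 entry=0x40004 [P=0 RW=0 US=1 PS=0]
  → PAGE_NOT_PRESENT  (4 entries read)
#2 VA=0xA0000000D85 (w,kernel):
  L0: frame=0x27 idx=20 entry=0x57006 [P=0 RW=1 US=1 PS=0]
  → PAGE_NOT_PRESENT  (1 entries read)
#3 VA=0x3800000072E (r,user):
  L0: frame=0x27 idx=7 entry=0x37087 [P=1 RW=1 US=1 PS=1]
  ✓ 0x3772E (huge @L0)  — 1 lookups

TLB: [["0x80700210", "0x30"], ["0x38000000", "0x37"]]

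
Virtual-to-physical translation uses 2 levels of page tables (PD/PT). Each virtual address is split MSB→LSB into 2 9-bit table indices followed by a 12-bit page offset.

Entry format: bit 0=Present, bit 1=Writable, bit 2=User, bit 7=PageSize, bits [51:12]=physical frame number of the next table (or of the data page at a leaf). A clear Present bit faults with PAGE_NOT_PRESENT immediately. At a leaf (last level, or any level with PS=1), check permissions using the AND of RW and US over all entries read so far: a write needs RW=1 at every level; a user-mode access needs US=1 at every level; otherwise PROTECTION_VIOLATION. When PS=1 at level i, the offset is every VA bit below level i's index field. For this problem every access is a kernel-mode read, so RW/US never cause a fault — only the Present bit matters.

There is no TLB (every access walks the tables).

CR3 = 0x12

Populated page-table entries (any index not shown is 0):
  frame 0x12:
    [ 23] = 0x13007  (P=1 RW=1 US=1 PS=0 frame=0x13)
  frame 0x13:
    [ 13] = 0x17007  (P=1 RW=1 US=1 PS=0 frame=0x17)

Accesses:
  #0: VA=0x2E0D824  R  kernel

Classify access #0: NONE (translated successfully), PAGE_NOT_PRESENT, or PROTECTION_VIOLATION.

Trace:
#0 VA=0x2E0D824 (r,kernel):
  [0] read 0x12 idx=23: raw=0x13007 flags P=1 W=1 U=1 S=0
  [1] read 0x13 idx=13: raw=0x17007 flags P=1 W=1 U=1 S=0
  → PA=0x17824  (2 entries read)

Access #0 fault: NONE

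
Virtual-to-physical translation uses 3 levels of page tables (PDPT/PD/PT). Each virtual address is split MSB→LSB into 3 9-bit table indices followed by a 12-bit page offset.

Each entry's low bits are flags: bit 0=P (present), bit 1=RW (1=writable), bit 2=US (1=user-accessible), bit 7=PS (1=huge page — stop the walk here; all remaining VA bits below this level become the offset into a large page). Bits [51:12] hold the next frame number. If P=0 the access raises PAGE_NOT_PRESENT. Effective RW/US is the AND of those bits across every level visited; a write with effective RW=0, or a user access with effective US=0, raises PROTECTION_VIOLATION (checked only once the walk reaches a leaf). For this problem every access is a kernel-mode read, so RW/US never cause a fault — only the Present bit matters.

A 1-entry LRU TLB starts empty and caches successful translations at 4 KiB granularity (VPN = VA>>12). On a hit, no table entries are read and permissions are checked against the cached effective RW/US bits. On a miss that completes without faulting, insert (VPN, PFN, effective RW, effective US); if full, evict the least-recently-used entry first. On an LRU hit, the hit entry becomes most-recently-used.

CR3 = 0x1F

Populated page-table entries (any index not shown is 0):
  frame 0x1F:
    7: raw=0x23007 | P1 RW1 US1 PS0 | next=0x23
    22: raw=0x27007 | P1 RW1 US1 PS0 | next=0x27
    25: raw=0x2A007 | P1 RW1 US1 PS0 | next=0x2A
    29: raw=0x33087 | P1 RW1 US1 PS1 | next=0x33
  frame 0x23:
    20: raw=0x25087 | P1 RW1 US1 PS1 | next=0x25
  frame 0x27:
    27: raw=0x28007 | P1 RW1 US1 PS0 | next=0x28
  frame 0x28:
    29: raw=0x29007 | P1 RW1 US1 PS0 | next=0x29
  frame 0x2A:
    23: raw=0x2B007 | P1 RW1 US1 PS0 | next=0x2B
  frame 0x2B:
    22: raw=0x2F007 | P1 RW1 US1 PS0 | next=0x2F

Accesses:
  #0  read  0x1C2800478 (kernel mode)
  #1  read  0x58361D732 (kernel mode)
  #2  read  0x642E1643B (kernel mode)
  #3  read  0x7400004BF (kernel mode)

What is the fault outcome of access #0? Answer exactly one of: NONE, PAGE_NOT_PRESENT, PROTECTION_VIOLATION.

Walk each access:
#0 VA=0x1C2800478 (r,kernel):
  lvl0: tbl 0x1F, slot 7 ⇒ 0x23007 (P1/RW1/US1/PS0)
  lvl1: tbl 0x23, slot 20 ⇒ 0x25087 (P1/RW1/US1/PS1)
  ⇒ phys 0x25478 (huge @L1)  [2 reads]
#1 VA=0x58361D732 (r,kernel):
  lvl0: tbl 0x1F, slot 22 ⇒ 0x27007 (P1/RW1/US1/PS0)
  lvl1: tbl 0x27, slot 27 ⇒ 0x28007 (P1/RW1/US1/PS0)
  lvl2: tbl 0x28, slot 29 ⇒ 0x29007 (P1/RW1/US1/PS0)
  ⇒ phys 0x29732  [3 reads]
#2 VA=0x642E1643B (r,kernel):
  lvl0: tbl 0x1F, slot 25 ⇒ 0x2A007 (P1/RW1/US1/PS0)
  lvl1: tbl 0x2A, slot 23 ⇒ 0x2B007 (P1/RW1/US1/PS0)
  lvl2: tbl 0x2B, slot 22 ⇒ 0x2F007 (P1/RW1/US1/PS0)
  ⇒ phys 0x2F43B  [3 reads]
#3 VA=0x7400004BF (r,kernel):
  lvl0: tbl 0x1F, slot 29 ⇒ 0x33087 (P1/RW1/US1/PS1)
  ⇒ phys 0x334BF (huge @L0)  [1 reads]

Access #0 fault: NONE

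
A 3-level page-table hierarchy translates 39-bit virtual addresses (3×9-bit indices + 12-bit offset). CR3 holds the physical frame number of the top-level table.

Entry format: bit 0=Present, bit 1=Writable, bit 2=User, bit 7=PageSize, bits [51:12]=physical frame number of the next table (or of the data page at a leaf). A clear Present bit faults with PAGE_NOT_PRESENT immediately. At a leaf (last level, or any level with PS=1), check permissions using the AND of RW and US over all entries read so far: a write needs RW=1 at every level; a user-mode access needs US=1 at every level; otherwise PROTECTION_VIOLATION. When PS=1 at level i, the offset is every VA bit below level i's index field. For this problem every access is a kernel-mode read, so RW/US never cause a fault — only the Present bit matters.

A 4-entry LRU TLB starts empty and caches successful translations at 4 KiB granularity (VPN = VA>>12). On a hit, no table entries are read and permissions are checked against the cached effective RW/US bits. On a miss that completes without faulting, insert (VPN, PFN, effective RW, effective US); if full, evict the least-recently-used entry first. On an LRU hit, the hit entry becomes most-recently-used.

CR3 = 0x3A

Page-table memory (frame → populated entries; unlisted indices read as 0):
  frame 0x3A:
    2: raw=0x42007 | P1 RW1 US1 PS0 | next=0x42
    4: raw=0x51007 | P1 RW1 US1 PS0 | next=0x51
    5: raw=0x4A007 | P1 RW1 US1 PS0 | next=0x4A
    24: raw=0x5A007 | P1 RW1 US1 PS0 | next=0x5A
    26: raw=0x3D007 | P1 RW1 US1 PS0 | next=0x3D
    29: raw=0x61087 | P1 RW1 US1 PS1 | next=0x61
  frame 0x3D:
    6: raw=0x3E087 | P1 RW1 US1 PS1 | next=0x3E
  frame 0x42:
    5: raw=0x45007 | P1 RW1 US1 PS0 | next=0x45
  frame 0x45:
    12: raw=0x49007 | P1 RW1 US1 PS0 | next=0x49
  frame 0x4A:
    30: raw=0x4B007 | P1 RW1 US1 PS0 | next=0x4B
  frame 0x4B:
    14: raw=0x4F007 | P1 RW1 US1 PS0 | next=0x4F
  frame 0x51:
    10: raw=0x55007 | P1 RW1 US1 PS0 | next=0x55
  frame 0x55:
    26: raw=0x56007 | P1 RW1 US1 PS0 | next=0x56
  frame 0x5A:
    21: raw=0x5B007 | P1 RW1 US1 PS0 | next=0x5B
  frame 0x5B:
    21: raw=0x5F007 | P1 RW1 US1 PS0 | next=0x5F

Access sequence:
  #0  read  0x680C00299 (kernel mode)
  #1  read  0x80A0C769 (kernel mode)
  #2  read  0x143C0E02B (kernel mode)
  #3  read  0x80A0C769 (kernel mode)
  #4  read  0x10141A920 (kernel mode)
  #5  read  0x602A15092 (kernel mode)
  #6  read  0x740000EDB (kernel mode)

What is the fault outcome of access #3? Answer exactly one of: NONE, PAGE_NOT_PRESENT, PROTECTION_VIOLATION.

Walk each access:
#0 VA=0x680C00299 (r,kernel):
  L0: frame=0x3A idx=26 entry=0x3D007 [P=1 RW=1 US=1 PS=0]
  L1: frame=0x3D idx=6 entry=0x3E087 [P=1 RW=1 US=1 PS=1]
  → PA=0x3E299 (huge @L1)  (2 entries read)
#1 VA=0x80A0C769 (r,kernel):
  L0: frame=0x3A idx=2 entry=0x42007 [P=1 RW=1 US=1 PS=0]
  L1: frame=0x42 idx=5 entry=0x45007 [P=1 RW=1 US=1 PS=0]
  L2: frame=0x45 idx=12 entry=0x49007 [P=1 RW=1 US=1 PS=0]
  → PA=0x49769  (3 entries read)
#2 VA=0x143C0E02B (r,kernel):
  L0: frame=0x3A idx=5 entry=0x4A007 [P=1 RW=1 US=1 PS=0]
  L1: frame=0x4A idx=30 entry=0x4B007 [P=1 RW=1 US=1 PS=0]
  L2: frame=0x4B idx=14 entry=0x4F007 [P=1 RW=1 US=1 PS=0]
  → PA=0x4F02B  (3 entries read)
#3 VA=0x80A0C769 (r,kernel):
  TLB hit vpn=0x80A0C → PA=0x49769
#4 VA=0x10141A920 (r,kernel):
  L0: frame=0x3A idx=4 entry=0x51007 [P=1 RW=1 US=1 PS=0]
  L1: frame=0x51 idx=10 entry=0x55007 [P=1 RW=1 US=1 PS=0]
  L2: frame=0x55 idx=26 entry=0x56007 [P=1 RW=1 US=1 PS=0]
  → PA=0x56920  (3 entries read)
#5 VA=0x602A15092 (r,kernel):
  L0: frame=0x3A idx=24 entry=0x5A007 [P=1 RW=1 US=1 PS=0]
  L1: frame=0x5A idx=21 entry=0x5B007 [P=1 RW=1 US=1 PS=0]
  L2: frame=0x5B idx=21 entry=0x5F007 [P=1 RW=1 US=1 PS=0]
  → PA=0x5F092  (3 entries read)
#6 VA=0x740000EDB (r,kernel):
  L0: frame=0x3A idx=29 entry=0x61087 [P=1 RW=1 US=1 PS=1]
  → PA=0x61EDB (huge @L0)  (1 entries read)

Access #3 fault: NONE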